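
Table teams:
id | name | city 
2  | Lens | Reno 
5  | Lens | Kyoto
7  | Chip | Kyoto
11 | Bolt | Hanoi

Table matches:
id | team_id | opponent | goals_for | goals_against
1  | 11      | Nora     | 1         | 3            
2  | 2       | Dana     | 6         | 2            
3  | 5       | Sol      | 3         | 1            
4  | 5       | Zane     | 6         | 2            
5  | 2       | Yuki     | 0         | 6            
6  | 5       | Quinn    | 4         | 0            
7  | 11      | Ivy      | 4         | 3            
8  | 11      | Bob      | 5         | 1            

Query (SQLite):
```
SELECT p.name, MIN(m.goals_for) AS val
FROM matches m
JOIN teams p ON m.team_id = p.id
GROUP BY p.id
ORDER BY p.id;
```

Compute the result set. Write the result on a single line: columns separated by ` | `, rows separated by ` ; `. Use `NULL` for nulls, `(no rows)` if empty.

Lens | 0 ; Lens | 3 ; Bolt | 1

Join each matches row to its teams via team_id.
Group joined rows by teams.id; compute MIN(m.goals_for) per group.
  2: ids {2, 5} → MIN(m.goals_for)=0
  5: ids {3, 4, 6} → MIN(m.goals_for)=3
  11: ids {1, 7, 8} → MIN(m.goals_for)=1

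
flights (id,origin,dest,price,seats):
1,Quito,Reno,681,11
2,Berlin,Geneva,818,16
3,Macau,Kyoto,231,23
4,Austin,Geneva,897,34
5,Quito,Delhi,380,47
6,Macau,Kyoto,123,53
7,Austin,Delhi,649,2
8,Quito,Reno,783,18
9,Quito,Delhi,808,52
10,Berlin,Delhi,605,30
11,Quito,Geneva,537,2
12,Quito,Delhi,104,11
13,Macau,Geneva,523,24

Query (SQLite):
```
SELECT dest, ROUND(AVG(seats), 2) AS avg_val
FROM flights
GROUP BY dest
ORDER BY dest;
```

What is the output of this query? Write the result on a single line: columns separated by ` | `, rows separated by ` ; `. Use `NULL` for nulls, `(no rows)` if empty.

Partition flights by dest; compute ROUND(AVG(seats), 2) within each group.
  Delhi: ids {5, 7, 9, 10, 12} → ROUND(AVG(seats), 2)=28.4
  Geneva: ids {2, 4, 11, 13} → ROUND(AVG(seats), 2)=19
  Kyoto: ids {3, 6} → ROUND(AVG(seats), 2)=38
  Reno: ids {1, 8} → ROUND(AVG(seats), 2)=14.5

Delhi | 28.4 ; Geneva | 19 ; Kyoto | 38 ; Reno | 14.5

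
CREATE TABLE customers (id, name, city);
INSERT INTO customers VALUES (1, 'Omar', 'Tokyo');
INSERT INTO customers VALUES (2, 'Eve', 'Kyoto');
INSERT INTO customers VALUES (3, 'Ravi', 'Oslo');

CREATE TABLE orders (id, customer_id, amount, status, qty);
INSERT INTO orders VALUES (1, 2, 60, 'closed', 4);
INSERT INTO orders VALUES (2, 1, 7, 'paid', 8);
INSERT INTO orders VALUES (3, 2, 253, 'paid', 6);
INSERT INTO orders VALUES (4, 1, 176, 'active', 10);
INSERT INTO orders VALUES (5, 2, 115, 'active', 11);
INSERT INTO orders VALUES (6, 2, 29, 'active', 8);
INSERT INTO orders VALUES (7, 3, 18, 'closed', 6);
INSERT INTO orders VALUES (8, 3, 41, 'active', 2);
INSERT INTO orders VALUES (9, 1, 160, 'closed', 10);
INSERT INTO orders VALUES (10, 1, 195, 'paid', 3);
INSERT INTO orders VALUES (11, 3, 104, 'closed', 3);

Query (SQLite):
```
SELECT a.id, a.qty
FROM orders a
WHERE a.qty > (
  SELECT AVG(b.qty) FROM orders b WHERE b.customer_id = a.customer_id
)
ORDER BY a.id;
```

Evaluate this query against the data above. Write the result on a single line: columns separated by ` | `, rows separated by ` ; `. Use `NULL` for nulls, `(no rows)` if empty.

For each orders row a, compute AVG(qty) over rows sharing a.customer_id.
Keep row a if a.qty > that per-group AVG.
  customer_id=1: AVG(qty) = 7.75
  customer_id=2: AVG(qty) = 7.25
  customer_id=3: AVG(qty) = 3.666667

2 | 8 ; 4 | 10 ; 5 | 11 ; 6 | 8 ; 7 | 6 ; 9 | 10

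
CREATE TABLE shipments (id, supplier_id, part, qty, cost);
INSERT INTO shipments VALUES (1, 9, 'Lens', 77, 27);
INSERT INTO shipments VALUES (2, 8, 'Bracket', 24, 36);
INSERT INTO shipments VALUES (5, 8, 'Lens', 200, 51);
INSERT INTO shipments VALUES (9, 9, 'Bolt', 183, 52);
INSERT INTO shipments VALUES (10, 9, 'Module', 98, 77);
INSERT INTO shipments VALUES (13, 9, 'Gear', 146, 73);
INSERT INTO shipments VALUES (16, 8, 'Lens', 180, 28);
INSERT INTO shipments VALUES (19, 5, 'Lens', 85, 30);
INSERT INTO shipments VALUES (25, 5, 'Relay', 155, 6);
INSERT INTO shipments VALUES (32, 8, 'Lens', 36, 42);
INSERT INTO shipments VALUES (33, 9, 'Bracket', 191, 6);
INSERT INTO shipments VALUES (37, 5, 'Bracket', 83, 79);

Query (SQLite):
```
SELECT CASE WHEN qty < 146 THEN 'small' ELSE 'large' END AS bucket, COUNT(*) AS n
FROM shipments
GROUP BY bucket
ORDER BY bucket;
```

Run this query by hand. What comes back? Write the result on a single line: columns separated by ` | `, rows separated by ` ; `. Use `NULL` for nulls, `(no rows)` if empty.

Bucket rows by qty < 146 → 'small' else 'large'; count each bucket.

large | 6 ; small | 6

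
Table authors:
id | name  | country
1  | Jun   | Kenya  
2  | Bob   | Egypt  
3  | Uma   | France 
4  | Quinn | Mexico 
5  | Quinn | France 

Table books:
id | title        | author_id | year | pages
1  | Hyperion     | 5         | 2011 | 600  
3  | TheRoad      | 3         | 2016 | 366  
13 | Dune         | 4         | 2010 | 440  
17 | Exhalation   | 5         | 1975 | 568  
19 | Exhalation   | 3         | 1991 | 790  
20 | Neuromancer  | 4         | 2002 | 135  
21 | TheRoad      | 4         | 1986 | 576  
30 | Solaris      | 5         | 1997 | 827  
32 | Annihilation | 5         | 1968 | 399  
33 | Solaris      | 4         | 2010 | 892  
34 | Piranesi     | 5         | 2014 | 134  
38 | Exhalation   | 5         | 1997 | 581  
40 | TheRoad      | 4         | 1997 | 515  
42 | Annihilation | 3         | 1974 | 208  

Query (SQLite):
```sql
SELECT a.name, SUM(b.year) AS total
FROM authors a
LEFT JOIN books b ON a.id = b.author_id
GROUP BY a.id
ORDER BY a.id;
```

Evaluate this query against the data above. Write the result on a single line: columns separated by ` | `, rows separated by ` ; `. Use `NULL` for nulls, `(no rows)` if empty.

LEFT JOIN keeps every authors row; unmatched ones get NULL for books columns.
Group by authors.id and compute SUM(b.year). SUM over an all-NULL group is NULL.
  1: ids {—} → SUM(b.year)=NULL
  2: ids {—} → SUM(b.year)=NULL
  3: ids {3, 19, 42} → SUM(b.year)=5981
  4: ids {13, 20, 21, 33, 40} → SUM(b.year)=10005
  5: ids {1, 17, 30, 32, 34, 38} → SUM(b.year)=11962

Jun | NULL ; Bob | NULL ; Uma | 5981 ; Quinn | 10005 ; Quinn | 11962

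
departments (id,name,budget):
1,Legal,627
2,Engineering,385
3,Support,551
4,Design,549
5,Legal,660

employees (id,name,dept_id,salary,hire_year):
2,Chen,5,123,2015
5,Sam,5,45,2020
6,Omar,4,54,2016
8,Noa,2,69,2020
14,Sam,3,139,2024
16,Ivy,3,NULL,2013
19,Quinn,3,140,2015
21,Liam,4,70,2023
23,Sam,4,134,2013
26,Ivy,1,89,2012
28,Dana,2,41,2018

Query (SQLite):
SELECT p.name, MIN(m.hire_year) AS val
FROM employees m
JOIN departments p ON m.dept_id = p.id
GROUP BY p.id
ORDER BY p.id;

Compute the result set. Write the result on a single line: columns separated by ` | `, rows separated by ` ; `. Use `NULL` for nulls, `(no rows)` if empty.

Legal | 2012 ; Engineering | 2018 ; Support | 2013 ; Design | 2013 ; Legal | 2015

Join each employees row to its departments via dept_id.
Group joined rows by departments.id; compute MIN(m.hire_year) per group.
  1: ids {26} → MIN(m.hire_year)=2012
  2: ids {8, 28} → MIN(m.hire_year)=2018
  3: ids {14, 16, 19} → MIN(m.hire_year)=2013
  4: ids {6, 21, 23} → MIN(m.hire_year)=2013
  5: ids {2, 5} → MIN(m.hire_year)=2015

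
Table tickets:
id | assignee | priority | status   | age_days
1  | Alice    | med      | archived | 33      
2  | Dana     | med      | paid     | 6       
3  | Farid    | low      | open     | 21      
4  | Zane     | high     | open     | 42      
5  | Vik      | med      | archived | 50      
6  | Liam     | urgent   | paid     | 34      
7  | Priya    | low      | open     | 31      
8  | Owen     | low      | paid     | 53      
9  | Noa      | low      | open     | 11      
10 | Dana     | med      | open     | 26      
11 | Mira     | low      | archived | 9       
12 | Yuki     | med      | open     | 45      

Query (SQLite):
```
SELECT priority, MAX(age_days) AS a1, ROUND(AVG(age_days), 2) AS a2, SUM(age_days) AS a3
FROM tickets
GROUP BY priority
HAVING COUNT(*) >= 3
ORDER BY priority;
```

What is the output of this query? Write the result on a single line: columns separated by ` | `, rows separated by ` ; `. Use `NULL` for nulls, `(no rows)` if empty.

Group tickets by priority.
Per group compute: MAX(age_days), ROUND(AVG(age_days), 2), SUM(age_days).
HAVING: drop groups with fewer than 3 rows.
  high: ids {4} → MAX(age_days)=42, ROUND(AVG(age_days), 2)=42, SUM(age_days)=42
  low: ids {3, 7, 8, 9, 11} → MAX(age_days)=53, ROUND(AVG(age_days), 2)=25, SUM(age_days)=125
  med: ids {1, 2, 5, 10, 12} → MAX(age_days)=50, ROUND(AVG(age_days), 2)=32, SUM(age_days)=160
  urgent: ids {6} → MAX(age_days)=34, ROUND(AVG(age_days), 2)=34, SUM(age_days)=34

low | 53 | 25 | 125 ; med | 50 | 32 | 160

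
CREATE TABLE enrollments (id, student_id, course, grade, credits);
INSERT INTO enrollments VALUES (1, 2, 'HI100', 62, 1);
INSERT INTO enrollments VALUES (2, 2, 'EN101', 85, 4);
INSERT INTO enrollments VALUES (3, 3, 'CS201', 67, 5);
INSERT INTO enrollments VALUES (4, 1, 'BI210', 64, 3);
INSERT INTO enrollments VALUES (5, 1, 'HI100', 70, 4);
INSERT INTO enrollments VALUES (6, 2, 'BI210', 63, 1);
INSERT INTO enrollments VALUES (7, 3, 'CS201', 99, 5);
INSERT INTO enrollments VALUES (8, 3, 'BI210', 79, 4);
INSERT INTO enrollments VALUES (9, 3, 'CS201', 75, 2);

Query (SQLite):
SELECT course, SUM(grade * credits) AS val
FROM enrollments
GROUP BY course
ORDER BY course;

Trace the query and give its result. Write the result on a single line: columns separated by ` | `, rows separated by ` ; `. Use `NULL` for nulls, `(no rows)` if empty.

BI210 | 571 ; CS201 | 980 ; EN101 | 340 ; HI100 | 342

For each row compute grade * credits.
Group by course; take SUM of the expression per group.
  BI210: ids {4, 6, 8} → SUM(grade * credits)=571
  CS201: ids {3, 7, 9} → SUM(grade * credits)=980
  EN101: ids {2} → SUM(grade * credits)=340
  HI100: ids {1, 5} → SUM(grade * credits)=342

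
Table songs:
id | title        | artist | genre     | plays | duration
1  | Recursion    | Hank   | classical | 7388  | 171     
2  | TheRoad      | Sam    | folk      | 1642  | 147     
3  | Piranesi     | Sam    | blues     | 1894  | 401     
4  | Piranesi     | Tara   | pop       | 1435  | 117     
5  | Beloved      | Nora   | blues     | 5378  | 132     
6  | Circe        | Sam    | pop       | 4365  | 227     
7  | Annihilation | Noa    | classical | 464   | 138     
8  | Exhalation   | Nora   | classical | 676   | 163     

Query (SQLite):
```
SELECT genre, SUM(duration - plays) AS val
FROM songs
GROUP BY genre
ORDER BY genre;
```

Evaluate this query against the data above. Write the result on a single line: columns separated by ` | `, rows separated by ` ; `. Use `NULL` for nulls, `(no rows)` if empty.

For each row compute duration - plays.
Group by genre; take SUM of the expression per group.
  blues: ids {3, 5} → SUM(duration - plays)=-6739
  classical: ids {1, 7, 8} → SUM(duration - plays)=-8056
  folk: ids {2} → SUM(duration - plays)=-1495
  pop: ids {4, 6} → SUM(duration - plays)=-5456

blues | -6739 ; classical | -8056 ; folk | -1495 ; pop | -5456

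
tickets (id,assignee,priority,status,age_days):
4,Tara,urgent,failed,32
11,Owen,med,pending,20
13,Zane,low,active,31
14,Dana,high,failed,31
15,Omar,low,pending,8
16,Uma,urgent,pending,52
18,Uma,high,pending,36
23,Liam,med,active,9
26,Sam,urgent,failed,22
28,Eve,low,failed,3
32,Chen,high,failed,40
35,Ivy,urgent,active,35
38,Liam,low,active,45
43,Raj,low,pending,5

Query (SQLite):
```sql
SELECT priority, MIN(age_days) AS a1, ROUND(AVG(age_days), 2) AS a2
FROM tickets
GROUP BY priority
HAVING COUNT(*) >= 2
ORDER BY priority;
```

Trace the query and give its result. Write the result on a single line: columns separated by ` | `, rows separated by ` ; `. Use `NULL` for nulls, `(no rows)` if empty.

high | 31 | 35.67 ; low | 3 | 18.4 ; med | 9 | 14.5 ; urgent | 22 | 35.25

Group tickets by priority.
Per group compute: MIN(age_days), ROUND(AVG(age_days), 2).
HAVING: drop groups with fewer than 2 rows.
  high: ids {14, 18, 32} → MIN(age_days)=31, ROUND(AVG(age_days), 2)=35.67
  low: ids {13, 15, 28, 38, 43} → MIN(age_days)=3, ROUND(AVG(age_days), 2)=18.4
  med: ids {11, 23} → MIN(age_days)=9, ROUND(AVG(age_days), 2)=14.5
  urgent: ids {4, 16, 26, 35} → MIN(age_days)=22, ROUND(AVG(age_days), 2)=35.25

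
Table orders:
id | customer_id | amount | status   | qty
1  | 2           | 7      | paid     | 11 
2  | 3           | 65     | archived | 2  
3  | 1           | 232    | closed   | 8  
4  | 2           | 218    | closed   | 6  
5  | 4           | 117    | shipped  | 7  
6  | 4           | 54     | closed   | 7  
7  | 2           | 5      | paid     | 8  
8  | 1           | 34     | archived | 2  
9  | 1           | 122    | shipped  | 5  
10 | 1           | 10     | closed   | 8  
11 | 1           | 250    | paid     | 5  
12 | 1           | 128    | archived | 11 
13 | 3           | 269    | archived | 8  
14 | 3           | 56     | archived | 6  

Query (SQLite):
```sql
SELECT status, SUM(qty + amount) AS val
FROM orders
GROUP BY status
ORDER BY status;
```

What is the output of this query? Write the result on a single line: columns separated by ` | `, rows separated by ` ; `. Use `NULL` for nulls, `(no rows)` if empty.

archived | 581 ; closed | 543 ; paid | 286 ; shipped | 251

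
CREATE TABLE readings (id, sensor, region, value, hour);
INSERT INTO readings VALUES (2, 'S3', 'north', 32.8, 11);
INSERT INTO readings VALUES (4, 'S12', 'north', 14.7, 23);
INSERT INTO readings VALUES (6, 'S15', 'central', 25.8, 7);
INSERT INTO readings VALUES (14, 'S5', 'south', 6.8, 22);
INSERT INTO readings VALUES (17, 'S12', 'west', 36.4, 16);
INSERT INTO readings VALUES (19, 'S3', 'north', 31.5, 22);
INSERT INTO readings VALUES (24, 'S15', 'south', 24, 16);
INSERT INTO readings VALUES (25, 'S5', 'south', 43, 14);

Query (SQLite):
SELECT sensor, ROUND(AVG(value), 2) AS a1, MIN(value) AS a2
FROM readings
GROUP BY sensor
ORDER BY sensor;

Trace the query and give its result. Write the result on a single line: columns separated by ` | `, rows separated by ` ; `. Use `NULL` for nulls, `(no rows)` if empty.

Group readings by sensor.
Per group compute: ROUND(AVG(value), 2), MIN(value).
  S12: ids {4, 17} → ROUND(AVG(value), 2)=25.55, MIN(value)=14.7
  S15: ids {6, 24} → ROUND(AVG(value), 2)=24.9, MIN(value)=24
  S3: ids {2, 19} → ROUND(AVG(value), 2)=32.15, MIN(value)=31.5
  S5: ids {14, 25} → ROUND(AVG(value), 2)=24.9, MIN(value)=6.8

S12 | 25.55 | 14.7 ; S15 | 24.9 | 24 ; S3 | 32.15 | 31.5 ; S5 | 24.9 | 6.8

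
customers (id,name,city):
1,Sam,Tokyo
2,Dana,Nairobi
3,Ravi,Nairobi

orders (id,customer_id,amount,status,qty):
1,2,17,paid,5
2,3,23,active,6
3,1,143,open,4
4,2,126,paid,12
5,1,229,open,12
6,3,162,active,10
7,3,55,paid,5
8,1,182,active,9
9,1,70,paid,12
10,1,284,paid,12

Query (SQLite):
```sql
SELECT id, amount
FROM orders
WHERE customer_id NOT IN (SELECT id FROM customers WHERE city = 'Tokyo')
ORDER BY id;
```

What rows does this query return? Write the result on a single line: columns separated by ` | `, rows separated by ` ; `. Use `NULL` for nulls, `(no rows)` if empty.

1 | 17 ; 2 | 23 ; 4 | 126 ; 6 | 162 ; 7 | 55

Inner query: customers.id where city = 'Tokyo'.
Outer: keep orders rows whose customer_id is not in that set.
Inner query → {1}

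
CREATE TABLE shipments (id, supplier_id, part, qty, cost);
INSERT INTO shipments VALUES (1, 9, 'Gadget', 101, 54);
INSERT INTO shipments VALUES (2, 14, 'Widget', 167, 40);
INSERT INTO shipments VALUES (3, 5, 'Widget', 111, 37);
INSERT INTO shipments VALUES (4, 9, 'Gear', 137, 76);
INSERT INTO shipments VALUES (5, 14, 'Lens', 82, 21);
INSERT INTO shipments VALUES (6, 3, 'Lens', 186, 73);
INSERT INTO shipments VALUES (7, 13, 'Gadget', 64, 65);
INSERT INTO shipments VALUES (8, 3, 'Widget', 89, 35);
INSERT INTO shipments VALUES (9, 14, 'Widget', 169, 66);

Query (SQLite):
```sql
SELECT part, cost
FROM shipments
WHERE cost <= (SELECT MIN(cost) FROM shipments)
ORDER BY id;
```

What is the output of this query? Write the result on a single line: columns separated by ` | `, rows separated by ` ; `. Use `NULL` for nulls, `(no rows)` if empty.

Scalar subquery: MIN(cost) over all shipments rows = 21.
Keep rows where cost <= that value.

Lens | 21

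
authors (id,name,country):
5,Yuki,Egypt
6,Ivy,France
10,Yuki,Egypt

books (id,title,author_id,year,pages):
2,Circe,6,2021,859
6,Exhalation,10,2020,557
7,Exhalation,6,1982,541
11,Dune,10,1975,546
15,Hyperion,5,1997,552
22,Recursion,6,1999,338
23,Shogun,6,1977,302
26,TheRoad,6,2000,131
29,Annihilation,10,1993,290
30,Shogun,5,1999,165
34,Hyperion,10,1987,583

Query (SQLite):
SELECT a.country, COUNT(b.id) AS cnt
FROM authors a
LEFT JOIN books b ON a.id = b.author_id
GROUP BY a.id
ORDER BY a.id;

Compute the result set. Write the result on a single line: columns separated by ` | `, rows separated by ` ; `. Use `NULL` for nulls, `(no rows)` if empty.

LEFT JOIN keeps every authors row; unmatched ones get NULL for books columns.
Group by authors.id and compute COUNT(b.id). COUNT(col) of an all-NULL group is 0.
  5: ids {15, 30} → COUNT(b.id)=2
  6: ids {2, 7, 22, 23, 26} → COUNT(b.id)=5
  10: ids {6, 11, 29, 34} → COUNT(b.id)=4

Egypt | 2 ; France | 5 ; Egypt | 4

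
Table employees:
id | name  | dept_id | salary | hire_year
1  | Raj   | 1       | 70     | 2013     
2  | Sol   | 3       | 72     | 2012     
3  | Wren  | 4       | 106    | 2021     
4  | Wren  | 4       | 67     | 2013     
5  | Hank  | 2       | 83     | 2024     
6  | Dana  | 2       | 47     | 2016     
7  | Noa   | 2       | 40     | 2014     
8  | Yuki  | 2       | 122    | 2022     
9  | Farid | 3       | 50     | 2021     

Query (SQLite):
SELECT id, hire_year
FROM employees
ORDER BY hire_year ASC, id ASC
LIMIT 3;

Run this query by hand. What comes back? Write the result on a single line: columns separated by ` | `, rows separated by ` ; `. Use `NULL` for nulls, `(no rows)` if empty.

Sort by hire_year asc, tiebreak id asc: (2012, id=2), (2013, id=1), (2013, id=4), (2014, id=7), (2016, id=6), (2021, id=3) …. Take first 3.

2 | 2012 ; 1 | 2013 ; 4 | 2013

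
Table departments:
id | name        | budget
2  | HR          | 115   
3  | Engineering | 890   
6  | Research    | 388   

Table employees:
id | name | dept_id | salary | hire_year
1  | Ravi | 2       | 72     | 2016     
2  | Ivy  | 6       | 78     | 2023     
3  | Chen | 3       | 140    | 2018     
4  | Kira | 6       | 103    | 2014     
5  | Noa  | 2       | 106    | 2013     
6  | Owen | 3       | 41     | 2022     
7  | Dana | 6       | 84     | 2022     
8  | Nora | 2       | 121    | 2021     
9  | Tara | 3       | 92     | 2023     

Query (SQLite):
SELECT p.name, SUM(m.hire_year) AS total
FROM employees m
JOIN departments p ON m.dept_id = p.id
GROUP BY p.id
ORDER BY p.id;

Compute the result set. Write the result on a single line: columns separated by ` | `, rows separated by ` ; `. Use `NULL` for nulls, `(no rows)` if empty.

Join each employees row to its departments via dept_id.
Group joined rows by departments.id; compute SUM(m.hire_year) per group.
  2: ids {1, 5, 8} → SUM(m.hire_year)=6050
  3: ids {3, 6, 9} → SUM(m.hire_year)=6063
  6: ids {2, 4, 7} → SUM(m.hire_year)=6059

HR | 6050 ; Engineering | 6063 ; Research | 6059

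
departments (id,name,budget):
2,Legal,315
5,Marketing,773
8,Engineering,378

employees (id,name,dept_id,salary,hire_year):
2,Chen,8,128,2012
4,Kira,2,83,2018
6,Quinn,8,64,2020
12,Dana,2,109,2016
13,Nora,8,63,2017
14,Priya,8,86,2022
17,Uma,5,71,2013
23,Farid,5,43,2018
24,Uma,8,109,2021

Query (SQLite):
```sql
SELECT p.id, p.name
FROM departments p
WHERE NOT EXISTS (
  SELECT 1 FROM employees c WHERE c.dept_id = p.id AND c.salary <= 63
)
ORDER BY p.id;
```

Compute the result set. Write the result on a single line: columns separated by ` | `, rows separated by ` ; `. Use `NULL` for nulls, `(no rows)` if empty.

2 | Legal

For each departments row, check whether any employees with matching dept_id has salary <= 63.
Keep rows where that is false.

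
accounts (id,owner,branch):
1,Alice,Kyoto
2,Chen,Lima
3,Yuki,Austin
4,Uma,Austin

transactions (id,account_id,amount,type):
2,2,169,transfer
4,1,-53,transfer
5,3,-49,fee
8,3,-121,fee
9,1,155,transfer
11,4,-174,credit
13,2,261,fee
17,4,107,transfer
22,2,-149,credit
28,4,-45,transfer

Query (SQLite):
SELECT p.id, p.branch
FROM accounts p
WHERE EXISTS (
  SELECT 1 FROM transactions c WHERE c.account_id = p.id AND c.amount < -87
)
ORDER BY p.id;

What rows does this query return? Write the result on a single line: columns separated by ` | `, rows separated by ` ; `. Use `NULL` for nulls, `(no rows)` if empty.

2 | Lima ; 3 | Austin ; 4 | Austin

For each accounts row, check whether any transactions with matching account_id has amount < -87.
Keep rows where that is true.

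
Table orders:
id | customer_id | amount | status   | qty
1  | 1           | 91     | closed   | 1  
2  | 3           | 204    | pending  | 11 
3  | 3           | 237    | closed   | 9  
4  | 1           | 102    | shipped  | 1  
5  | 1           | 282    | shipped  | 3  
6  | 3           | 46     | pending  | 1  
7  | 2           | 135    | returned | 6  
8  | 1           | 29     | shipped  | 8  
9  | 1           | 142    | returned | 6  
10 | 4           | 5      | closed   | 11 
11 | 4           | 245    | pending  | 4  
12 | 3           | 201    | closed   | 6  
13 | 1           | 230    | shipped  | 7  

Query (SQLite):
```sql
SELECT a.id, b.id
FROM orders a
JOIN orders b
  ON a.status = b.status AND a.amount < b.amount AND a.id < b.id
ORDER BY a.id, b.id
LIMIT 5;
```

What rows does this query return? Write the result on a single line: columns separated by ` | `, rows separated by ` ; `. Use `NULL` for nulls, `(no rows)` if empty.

1 | 3 ; 1 | 12 ; 2 | 11 ; 4 | 5 ; 4 | 13

Pairs (a,b) with same status, a.amount < b.amount, a.id < b.id.
status groups: closed:{1,3,10,12} pending:{2,6,11} returned:{7,9} shipped:{4,5,8,13}
Ordered by (a.id, b.id); first 5.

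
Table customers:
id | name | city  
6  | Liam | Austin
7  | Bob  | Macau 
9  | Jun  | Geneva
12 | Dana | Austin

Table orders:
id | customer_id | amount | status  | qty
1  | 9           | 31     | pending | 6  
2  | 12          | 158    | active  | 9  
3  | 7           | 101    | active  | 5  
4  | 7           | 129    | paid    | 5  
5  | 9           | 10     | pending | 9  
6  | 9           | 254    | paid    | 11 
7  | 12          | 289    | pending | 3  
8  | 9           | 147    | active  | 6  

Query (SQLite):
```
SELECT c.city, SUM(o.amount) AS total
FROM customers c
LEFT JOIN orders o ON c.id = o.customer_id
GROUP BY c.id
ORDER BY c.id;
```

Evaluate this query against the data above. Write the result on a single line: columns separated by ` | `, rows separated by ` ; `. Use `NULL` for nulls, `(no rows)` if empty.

LEFT JOIN keeps every customers row; unmatched ones get NULL for orders columns.
Group by customers.id and compute SUM(o.amount). SUM over an all-NULL group is NULL.
  6: ids {—} → SUM(o.amount)=NULL
  7: ids {3, 4} → SUM(o.amount)=230
  9: ids {1, 5, 6, 8} → SUM(o.amount)=442
  12: ids {2, 7} → SUM(o.amount)=447

Austin | NULL ; Macau | 230 ; Geneva | 442 ; Austin | 447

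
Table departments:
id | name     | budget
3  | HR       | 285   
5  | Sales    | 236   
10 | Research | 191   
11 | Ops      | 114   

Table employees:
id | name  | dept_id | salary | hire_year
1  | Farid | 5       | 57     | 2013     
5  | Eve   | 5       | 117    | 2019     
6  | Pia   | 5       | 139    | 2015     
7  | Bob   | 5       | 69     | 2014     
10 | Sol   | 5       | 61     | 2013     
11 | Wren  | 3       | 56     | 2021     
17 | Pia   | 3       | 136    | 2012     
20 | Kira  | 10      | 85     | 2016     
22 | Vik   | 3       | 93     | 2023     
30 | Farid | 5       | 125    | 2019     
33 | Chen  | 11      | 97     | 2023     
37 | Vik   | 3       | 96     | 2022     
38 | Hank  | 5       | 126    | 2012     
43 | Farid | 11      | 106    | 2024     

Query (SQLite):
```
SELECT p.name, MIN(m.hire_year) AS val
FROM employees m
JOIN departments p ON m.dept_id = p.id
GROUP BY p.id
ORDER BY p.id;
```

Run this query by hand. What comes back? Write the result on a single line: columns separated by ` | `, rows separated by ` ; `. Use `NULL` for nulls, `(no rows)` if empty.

HR | 2012 ; Sales | 2012 ; Research | 2016 ; Ops | 2023

Join each employees row to its departments via dept_id.
Group joined rows by departments.id; compute MIN(m.hire_year) per group.
  3: ids {11, 17, 22, 37} → MIN(m.hire_year)=2012
  5: ids {1, 5, 6, 7, 10, 30, 38} → MIN(m.hire_year)=2012
  10: ids {20} → MIN(m.hire_year)=2016
  11: ids {33, 43} → MIN(m.hire_year)=2023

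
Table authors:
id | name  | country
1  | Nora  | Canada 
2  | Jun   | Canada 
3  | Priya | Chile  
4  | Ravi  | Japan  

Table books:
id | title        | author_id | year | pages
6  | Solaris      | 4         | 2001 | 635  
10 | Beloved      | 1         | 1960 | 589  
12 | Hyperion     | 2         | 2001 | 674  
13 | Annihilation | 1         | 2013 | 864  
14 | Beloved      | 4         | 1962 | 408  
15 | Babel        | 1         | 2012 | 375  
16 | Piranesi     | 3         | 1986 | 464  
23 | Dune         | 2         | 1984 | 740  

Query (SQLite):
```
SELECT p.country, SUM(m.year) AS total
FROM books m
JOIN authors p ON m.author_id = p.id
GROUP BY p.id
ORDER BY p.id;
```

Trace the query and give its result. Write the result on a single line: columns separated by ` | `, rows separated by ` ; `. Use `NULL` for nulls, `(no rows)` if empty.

Canada | 5985 ; Canada | 3985 ; Chile | 1986 ; Japan | 3963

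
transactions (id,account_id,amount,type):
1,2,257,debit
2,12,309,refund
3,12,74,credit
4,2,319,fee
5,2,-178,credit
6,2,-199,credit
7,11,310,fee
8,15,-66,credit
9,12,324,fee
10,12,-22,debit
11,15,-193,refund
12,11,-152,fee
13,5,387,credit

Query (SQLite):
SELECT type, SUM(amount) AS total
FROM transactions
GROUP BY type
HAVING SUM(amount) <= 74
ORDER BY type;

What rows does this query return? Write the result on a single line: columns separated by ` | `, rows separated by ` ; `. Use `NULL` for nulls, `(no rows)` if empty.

credit | 18

Partition transactions by type; compute SUM(amount) within each group.
HAVING: keep groups where SUM(amount) <= 74.
  credit: ids {3, 5, 6, 8, 13} → SUM(amount)=18
  debit: ids {1, 10} → SUM(amount)=235
  fee: ids {4, 7, 9, 12} → SUM(amount)=801
  refund: ids {2, 11} → SUM(amount)=116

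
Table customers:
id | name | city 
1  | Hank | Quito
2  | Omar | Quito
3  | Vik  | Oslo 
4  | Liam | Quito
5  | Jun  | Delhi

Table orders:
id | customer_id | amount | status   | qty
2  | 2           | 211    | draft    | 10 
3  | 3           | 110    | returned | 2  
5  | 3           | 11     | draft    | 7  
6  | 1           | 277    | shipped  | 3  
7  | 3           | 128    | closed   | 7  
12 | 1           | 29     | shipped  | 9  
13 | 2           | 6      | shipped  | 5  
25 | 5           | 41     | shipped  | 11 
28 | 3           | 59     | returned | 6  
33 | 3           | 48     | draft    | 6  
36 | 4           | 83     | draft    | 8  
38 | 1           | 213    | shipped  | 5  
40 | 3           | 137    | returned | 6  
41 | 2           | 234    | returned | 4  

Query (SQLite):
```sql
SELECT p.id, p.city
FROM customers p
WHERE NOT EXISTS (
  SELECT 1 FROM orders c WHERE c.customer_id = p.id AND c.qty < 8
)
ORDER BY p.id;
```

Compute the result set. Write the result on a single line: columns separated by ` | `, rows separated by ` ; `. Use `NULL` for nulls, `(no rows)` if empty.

For each customers row, check whether any orders with matching customer_id has qty < 8.
Keep rows where that is false.

4 | Quito ; 5 | Delhi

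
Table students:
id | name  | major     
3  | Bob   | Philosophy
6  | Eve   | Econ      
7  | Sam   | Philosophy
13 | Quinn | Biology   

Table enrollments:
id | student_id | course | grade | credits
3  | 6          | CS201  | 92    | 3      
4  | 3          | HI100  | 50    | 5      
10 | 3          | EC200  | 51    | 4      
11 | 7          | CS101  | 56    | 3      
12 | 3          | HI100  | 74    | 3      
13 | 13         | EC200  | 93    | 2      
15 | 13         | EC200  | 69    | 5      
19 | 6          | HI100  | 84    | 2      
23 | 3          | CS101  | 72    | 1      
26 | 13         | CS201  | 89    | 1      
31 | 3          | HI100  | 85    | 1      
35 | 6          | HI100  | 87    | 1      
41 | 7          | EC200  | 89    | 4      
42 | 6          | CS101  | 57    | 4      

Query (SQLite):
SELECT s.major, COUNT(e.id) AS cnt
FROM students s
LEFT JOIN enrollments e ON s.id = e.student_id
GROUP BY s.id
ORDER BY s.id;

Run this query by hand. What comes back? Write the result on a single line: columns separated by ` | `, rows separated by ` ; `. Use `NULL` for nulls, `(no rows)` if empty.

LEFT JOIN keeps every students row; unmatched ones get NULL for enrollments columns.
Group by students.id and compute COUNT(e.id). COUNT(col) of an all-NULL group is 0.
  3: ids {4, 10, 12, 23, 31} → COUNT(e.id)=5
  6: ids {3, 19, 35, 42} → COUNT(e.id)=4
  7: ids {11, 41} → COUNT(e.id)=2
  13: ids {13, 15, 26} → COUNT(e.id)=3

Philosophy | 5 ; Econ | 4 ; Philosophy | 2 ; Biology | 3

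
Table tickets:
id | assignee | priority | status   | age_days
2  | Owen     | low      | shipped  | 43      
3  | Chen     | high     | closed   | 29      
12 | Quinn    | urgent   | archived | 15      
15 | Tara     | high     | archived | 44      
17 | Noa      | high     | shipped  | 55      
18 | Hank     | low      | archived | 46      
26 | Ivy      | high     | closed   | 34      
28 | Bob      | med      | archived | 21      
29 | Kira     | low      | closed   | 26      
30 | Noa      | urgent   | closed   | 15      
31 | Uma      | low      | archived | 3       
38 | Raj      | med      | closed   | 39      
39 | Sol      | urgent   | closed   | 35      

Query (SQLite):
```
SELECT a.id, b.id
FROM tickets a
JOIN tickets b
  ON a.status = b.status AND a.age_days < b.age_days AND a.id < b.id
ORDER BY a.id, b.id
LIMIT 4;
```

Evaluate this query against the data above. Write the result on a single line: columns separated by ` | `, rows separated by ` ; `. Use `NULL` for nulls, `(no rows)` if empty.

Pairs (a,b) with same status, a.age_days < b.age_days, a.id < b.id.
status groups: archived:{12,15,18,28,31} closed:{3,26,29,30,38,39} shipped:{2,17}
Ordered by (a.id, b.id); first 4.

2 | 17 ; 3 | 26 ; 3 | 38 ; 3 | 39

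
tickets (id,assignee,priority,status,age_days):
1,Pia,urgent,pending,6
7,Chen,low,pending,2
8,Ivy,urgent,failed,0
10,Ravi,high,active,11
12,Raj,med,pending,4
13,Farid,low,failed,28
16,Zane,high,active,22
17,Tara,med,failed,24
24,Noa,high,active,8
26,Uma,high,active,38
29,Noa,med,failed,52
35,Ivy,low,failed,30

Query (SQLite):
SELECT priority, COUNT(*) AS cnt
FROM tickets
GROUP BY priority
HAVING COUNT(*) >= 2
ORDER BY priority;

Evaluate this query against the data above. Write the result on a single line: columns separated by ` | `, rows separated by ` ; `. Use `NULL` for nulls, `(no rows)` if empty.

high | 4 ; low | 3 ; med | 3 ; urgent | 2

Partition tickets by priority; compute COUNT(*) within each group.
HAVING: keep groups with count ≥ 2.
  high: ids {10, 16, 24, 26} → COUNT(*)=4
  low: ids {7, 13, 35} → COUNT(*)=3
  med: ids {12, 17, 29} → COUNT(*)=3
  urgent: ids {1, 8} → COUNT(*)=2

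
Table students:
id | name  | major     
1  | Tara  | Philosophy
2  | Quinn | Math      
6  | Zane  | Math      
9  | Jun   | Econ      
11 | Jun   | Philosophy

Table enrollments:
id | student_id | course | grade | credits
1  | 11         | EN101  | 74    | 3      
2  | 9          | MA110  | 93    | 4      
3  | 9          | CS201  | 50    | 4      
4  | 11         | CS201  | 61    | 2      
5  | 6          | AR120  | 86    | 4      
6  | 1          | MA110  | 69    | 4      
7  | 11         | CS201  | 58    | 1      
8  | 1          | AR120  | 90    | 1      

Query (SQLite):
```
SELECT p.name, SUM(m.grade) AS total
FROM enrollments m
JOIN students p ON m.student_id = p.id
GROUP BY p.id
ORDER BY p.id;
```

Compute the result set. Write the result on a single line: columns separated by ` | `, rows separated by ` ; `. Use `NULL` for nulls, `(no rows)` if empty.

Join each enrollments row to its students via student_id.
Group joined rows by students.id; compute SUM(m.grade) per group.
  1: ids {6, 8} → SUM(m.grade)=159
  6: ids {5} → SUM(m.grade)=86
  9: ids {2, 3} → SUM(m.grade)=143
  11: ids {1, 4, 7} → SUM(m.grade)=193

Tara | 159 ; Zane | 86 ; Jun | 143 ; Jun | 193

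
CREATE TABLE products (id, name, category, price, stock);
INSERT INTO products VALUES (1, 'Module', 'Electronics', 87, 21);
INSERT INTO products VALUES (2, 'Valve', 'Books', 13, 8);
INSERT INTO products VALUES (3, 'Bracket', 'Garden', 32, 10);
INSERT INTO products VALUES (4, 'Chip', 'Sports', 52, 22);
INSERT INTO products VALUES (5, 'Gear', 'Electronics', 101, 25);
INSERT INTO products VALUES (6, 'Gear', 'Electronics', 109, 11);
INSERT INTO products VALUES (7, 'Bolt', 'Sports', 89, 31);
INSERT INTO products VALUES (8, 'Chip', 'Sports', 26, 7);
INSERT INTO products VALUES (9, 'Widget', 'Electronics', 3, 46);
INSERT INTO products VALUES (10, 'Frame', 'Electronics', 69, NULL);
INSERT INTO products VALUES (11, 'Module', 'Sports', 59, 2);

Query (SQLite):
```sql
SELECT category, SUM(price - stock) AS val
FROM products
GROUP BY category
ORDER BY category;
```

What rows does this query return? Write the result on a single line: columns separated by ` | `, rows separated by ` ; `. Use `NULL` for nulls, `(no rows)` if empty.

For each row compute price - stock.
Group by category; take SUM of the expression per group.
  Books: ids {2} → SUM(price - stock)=5
  Electronics: ids {1, 5, 6, 9, 10} → SUM(price - stock)=197
  Garden: ids {3} → SUM(price - stock)=22
  Sports: ids {4, 7, 8, 11} → SUM(price - stock)=164

Books | 5 ; Electronics | 197 ; Garden | 22 ; Sports | 164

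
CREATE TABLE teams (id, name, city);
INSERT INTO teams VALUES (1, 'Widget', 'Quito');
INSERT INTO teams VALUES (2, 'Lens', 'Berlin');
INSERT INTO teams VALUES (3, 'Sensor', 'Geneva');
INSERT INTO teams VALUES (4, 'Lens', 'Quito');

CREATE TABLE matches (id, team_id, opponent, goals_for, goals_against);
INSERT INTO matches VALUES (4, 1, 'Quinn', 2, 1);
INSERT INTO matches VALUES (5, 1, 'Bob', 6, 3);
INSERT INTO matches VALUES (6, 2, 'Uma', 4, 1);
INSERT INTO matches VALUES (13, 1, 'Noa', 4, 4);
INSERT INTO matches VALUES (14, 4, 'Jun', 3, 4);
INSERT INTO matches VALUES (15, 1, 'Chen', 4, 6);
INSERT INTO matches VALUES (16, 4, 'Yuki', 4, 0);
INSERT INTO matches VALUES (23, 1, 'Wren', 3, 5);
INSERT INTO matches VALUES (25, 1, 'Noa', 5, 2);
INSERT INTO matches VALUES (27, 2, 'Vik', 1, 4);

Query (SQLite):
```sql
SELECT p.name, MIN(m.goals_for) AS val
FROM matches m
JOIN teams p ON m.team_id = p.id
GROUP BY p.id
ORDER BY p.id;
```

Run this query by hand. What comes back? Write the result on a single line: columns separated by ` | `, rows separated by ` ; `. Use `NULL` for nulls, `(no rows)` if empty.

Widget | 2 ; Lens | 1 ; Lens | 3

Join each matches row to its teams via team_id.
Group joined rows by teams.id; compute MIN(m.goals_for) per group.
  1: ids {4, 5, 13, 15, 23, 25} → MIN(m.goals_for)=2
  2: ids {6, 27} → MIN(m.goals_for)=1
  4: ids {14, 16} → MIN(m.goals_for)=3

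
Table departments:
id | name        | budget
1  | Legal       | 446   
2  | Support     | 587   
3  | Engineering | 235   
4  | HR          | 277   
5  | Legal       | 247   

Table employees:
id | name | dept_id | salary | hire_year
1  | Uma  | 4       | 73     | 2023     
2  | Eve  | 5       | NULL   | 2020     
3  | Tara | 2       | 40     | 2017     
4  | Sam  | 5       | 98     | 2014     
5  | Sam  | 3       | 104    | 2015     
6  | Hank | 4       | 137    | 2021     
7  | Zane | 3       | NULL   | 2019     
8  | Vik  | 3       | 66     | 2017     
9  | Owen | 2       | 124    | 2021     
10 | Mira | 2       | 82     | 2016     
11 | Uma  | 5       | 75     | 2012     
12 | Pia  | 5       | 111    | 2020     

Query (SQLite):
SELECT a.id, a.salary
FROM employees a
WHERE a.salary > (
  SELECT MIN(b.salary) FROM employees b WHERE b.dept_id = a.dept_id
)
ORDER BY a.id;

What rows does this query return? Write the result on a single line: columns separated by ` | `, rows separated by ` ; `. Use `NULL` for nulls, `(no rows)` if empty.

For each employees row a, compute MIN(salary) over rows sharing a.dept_id.
Keep row a if a.salary > that per-group MIN.
  dept_id=2: MIN(salary) = 40
  dept_id=3: MIN(salary) = 66
  dept_id=4: MIN(salary) = 73
  dept_id=5: MIN(salary) = 75

4 | 98 ; 5 | 104 ; 6 | 137 ; 9 | 124 ; 10 | 82 ; 12 | 111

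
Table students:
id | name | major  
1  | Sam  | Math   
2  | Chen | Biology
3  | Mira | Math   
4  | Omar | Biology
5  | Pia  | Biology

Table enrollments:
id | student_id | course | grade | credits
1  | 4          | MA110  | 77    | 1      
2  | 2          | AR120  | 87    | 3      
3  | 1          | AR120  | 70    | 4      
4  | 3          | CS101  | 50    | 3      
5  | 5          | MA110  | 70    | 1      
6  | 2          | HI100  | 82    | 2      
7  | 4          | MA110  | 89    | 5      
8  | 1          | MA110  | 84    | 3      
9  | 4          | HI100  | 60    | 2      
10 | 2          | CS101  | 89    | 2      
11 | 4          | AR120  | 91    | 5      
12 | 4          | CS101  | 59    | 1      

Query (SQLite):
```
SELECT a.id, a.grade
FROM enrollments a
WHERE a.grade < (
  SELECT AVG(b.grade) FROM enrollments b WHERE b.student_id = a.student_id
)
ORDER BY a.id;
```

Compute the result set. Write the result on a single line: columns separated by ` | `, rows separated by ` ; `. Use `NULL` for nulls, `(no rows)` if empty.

For each enrollments row a, compute AVG(grade) over rows sharing a.student_id.
Keep row a if a.grade < that per-group AVG.
  student_id=1: AVG(grade) = 77.0
  student_id=2: AVG(grade) = 86.0
  student_id=3: AVG(grade) = 50.0
  student_id=4: AVG(grade) = 75.2
  student_id=5: AVG(grade) = 70.0

3 | 70 ; 6 | 82 ; 9 | 60 ; 12 | 59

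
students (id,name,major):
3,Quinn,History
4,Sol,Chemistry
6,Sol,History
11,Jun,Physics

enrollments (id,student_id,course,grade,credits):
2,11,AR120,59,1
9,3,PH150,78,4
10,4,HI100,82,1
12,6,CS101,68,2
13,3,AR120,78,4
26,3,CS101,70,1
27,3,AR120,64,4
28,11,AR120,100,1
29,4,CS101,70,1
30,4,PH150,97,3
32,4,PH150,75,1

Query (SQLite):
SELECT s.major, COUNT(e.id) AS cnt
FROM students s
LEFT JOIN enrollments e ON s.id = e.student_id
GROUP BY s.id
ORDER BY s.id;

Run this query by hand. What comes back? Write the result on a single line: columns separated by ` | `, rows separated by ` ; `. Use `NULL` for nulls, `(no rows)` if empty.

LEFT JOIN keeps every students row; unmatched ones get NULL for enrollments columns.
Group by students.id and compute COUNT(e.id). COUNT(col) of an all-NULL group is 0.
  3: ids {9, 13, 26, 27} → COUNT(e.id)=4
  4: ids {10, 29, 30, 32} → COUNT(e.id)=4
  6: ids {12} → COUNT(e.id)=1
  11: ids {2, 28} → COUNT(e.id)=2

History | 4 ; Chemistry | 4 ; History | 1 ; Physics | 2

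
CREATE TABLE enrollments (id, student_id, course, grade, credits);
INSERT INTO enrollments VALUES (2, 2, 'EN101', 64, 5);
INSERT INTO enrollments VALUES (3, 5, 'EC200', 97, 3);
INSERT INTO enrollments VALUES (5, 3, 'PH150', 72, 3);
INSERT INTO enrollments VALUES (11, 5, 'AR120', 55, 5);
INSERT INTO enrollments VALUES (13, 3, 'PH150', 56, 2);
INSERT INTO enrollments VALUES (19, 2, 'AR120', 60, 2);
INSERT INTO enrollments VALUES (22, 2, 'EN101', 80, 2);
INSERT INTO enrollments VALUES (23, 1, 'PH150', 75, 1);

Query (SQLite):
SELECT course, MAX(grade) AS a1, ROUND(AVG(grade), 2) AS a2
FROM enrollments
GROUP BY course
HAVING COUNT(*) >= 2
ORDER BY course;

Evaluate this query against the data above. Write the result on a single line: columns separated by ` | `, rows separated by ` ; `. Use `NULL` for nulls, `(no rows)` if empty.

AR120 | 60 | 57.5 ; EN101 | 80 | 72 ; PH150 | 75 | 67.67

Group enrollments by course.
Per group compute: MAX(grade), ROUND(AVG(grade), 2).
HAVING: drop groups with fewer than 2 rows.
  AR120: ids {11, 19} → MAX(grade)=60, ROUND(AVG(grade), 2)=57.5
  EC200: ids {3} → MAX(grade)=97, ROUND(AVG(grade), 2)=97
  EN101: ids {2, 22} → MAX(grade)=80, ROUND(AVG(grade), 2)=72
  PH150: ids {5, 13, 23} → MAX(grade)=75, ROUND(AVG(grade), 2)=67.67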